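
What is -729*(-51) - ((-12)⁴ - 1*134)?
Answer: 16577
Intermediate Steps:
-729*(-51) - ((-12)⁴ - 1*134) = 37179 - (20736 - 134) = 37179 - 1*20602 = 37179 - 20602 = 16577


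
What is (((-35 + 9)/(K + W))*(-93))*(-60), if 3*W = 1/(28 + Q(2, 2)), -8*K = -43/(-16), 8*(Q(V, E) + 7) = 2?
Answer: 4735411200/10453 ≈ 4.5302e+5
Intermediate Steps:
Q(V, E) = -27/4 (Q(V, E) = -7 + (⅛)*2 = -7 + ¼ = -27/4)
K = -43/128 (K = -(-43)/(8*(-16)) = -(-43)*(-1)/(8*16) = -⅛*43/16 = -43/128 ≈ -0.33594)
W = 4/255 (W = 1/(3*(28 - 27/4)) = 1/(3*(85/4)) = (⅓)*(4/85) = 4/255 ≈ 0.015686)
(((-35 + 9)/(K + W))*(-93))*(-60) = (((-35 + 9)/(-43/128 + 4/255))*(-93))*(-60) = (-26/(-10453/32640)*(-93))*(-60) = (-26*(-32640/10453)*(-93))*(-60) = ((848640/10453)*(-93))*(-60) = -78923520/10453*(-60) = 4735411200/10453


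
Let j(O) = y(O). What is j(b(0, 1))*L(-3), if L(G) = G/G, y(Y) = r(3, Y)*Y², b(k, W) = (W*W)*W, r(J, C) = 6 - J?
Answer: 3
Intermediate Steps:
b(k, W) = W³ (b(k, W) = W²*W = W³)
y(Y) = 3*Y² (y(Y) = (6 - 1*3)*Y² = (6 - 3)*Y² = 3*Y²)
j(O) = 3*O²
L(G) = 1
j(b(0, 1))*L(-3) = (3*(1³)²)*1 = (3*1²)*1 = (3*1)*1 = 3*1 = 3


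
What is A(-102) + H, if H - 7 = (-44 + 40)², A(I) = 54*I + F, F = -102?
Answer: -5587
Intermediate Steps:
A(I) = -102 + 54*I (A(I) = 54*I - 102 = -102 + 54*I)
H = 23 (H = 7 + (-44 + 40)² = 7 + (-4)² = 7 + 16 = 23)
A(-102) + H = (-102 + 54*(-102)) + 23 = (-102 - 5508) + 23 = -5610 + 23 = -5587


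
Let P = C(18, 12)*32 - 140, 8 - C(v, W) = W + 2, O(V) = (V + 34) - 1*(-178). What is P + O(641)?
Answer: 521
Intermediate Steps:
O(V) = 212 + V (O(V) = (34 + V) + 178 = 212 + V)
C(v, W) = 6 - W (C(v, W) = 8 - (W + 2) = 8 - (2 + W) = 8 + (-2 - W) = 6 - W)
P = -332 (P = (6 - 1*12)*32 - 140 = (6 - 12)*32 - 140 = -6*32 - 140 = -192 - 140 = -332)
P + O(641) = -332 + (212 + 641) = -332 + 853 = 521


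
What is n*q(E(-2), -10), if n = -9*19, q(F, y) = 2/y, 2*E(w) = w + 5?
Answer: 171/5 ≈ 34.200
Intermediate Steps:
E(w) = 5/2 + w/2 (E(w) = (w + 5)/2 = (5 + w)/2 = 5/2 + w/2)
n = -171
n*q(E(-2), -10) = -342/(-10) = -342*(-1)/10 = -171*(-1/5) = 171/5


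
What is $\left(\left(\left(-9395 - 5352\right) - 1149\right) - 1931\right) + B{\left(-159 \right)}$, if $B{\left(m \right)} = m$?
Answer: $-17986$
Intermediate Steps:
$\left(\left(\left(-9395 - 5352\right) - 1149\right) - 1931\right) + B{\left(-159 \right)} = \left(\left(\left(-9395 - 5352\right) - 1149\right) - 1931\right) - 159 = \left(\left(-14747 - 1149\right) - 1931\right) - 159 = \left(-15896 - 1931\right) - 159 = -17827 - 159 = -17986$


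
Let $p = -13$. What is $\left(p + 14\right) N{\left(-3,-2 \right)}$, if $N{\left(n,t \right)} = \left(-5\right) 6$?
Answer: $-30$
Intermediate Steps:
$N{\left(n,t \right)} = -30$
$\left(p + 14\right) N{\left(-3,-2 \right)} = \left(-13 + 14\right) \left(-30\right) = 1 \left(-30\right) = -30$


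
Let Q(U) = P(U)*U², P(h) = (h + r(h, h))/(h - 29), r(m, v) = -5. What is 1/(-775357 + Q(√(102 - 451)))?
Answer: -230711809/178917446528942 - 1047*I*√349/89458723264471 ≈ -1.2895e-6 - 2.1864e-10*I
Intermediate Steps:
P(h) = (-5 + h)/(-29 + h) (P(h) = (h - 5)/(h - 29) = (-5 + h)/(-29 + h))
Q(U) = U²*(-5 + U)/(-29 + U) (Q(U) = ((-5 + U)/(-29 + U))*U² = U²*(-5 + U)/(-29 + U))
1/(-775357 + Q(√(102 - 451))) = 1/(-775357 + (√(102 - 451))²*(-5 + √(102 - 451))/(-29 + √(102 - 451))) = 1/(-775357 + (√(-349))²*(-5 + √(-349))/(-29 + √(-349))) = 1/(-775357 + (I*√349)²*(-5 + I*√349)/(-29 + I*√349)) = 1/(-775357 - 349*(-5 + I*√349)/(-29 + I*√349))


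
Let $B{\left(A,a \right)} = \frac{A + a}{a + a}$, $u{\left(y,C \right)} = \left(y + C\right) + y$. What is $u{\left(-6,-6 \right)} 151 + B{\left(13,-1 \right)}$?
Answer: $-2724$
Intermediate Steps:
$u{\left(y,C \right)} = C + 2 y$ ($u{\left(y,C \right)} = \left(C + y\right) + y = C + 2 y$)
$B{\left(A,a \right)} = \frac{A + a}{2 a}$
$u{\left(-6,-6 \right)} 151 + B{\left(13,-1 \right)} = \left(-6 + 2 \left(-6\right)\right) 151 + \frac{13 - 1}{2 \left(-1\right)} = \left(-6 - 12\right) 151 + \frac{1}{2} \left(-1\right) 12 = \left(-18\right) 151 - 6 = -2718 - 6 = -2724$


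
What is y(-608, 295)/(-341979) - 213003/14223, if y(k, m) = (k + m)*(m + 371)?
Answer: -705834897/49130983 ≈ -14.366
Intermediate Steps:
y(k, m) = (371 + m)*(k + m) (y(k, m) = (k + m)*(371 + m) = (371 + m)*(k + m))
y(-608, 295)/(-341979) - 213003/14223 = (295**2 + 371*(-608) + 371*295 - 608*295)/(-341979) - 213003/14223 = (87025 - 225568 + 109445 - 179360)*(-1/341979) - 213003*1/14223 = -208458*(-1/341979) - 71001/4741 = 69486/113993 - 71001/4741 = -705834897/49130983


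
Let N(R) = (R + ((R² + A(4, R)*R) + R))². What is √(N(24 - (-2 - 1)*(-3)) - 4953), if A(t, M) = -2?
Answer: 2*√11418 ≈ 213.71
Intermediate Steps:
N(R) = R⁴ (N(R) = (R + ((R² - 2*R) + R))² = (R + (R² - R))² = (R²)² = R⁴)
√(N(24 - (-2 - 1)*(-3)) - 4953) = √((24 - (-2 - 1)*(-3))⁴ - 4953) = √((24 - (-3)*(-3))⁴ - 4953) = √((24 - 1*9)⁴ - 4953) = √((24 - 9)⁴ - 4953) = √(15⁴ - 4953) = √(50625 - 4953) = √45672 = 2*√11418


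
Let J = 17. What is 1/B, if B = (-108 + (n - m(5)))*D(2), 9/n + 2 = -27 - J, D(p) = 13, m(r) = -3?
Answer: -46/62907 ≈ -0.00073124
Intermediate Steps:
n = -9/46 (n = 9/(-2 + (-27 - 1*17)) = 9/(-2 + (-27 - 17)) = 9/(-2 - 44) = 9/(-46) = 9*(-1/46) = -9/46 ≈ -0.19565)
B = -62907/46 (B = (-108 + (-9/46 - 1*(-3)))*13 = (-108 + (-9/46 + 3))*13 = (-108 + 129/46)*13 = -4839/46*13 = -62907/46 ≈ -1367.5)
1/B = 1/(-62907/46) = -46/62907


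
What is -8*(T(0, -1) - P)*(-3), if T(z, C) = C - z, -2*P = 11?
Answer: 108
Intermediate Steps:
P = -11/2 (P = -1/2*11 = -11/2 ≈ -5.5000)
-8*(T(0, -1) - P)*(-3) = -8*((-1 - 1*0) - 1*(-11/2))*(-3) = -8*((-1 + 0) + 11/2)*(-3) = -8*(-1 + 11/2)*(-3) = -8*9/2*(-3) = -36*(-3) = 108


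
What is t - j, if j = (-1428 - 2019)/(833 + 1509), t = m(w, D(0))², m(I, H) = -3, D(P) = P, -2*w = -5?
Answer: 24525/2342 ≈ 10.472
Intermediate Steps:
w = 5/2 (w = -½*(-5) = 5/2 ≈ 2.5000)
t = 9 (t = (-3)² = 9)
j = -3447/2342 ≈ -1.4718
t - j = 9 - 1*(-3447/2342) = 9 + 3447/2342 = 24525/2342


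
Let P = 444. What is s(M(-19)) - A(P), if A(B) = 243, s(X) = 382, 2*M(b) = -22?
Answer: 139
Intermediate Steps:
M(b) = -11 (M(b) = (½)*(-22) = -11)
s(M(-19)) - A(P) = 382 - 1*243 = 382 - 243 = 139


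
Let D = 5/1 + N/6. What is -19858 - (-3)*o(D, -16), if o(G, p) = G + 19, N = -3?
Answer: -39575/2 ≈ -19788.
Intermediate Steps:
D = 9/2 (D = 5/1 - 3/6 = 5*1 - 3*1/6 = 5 - 1/2 = 9/2 ≈ 4.5000)
o(G, p) = 19 + G
-19858 - (-3)*o(D, -16) = -19858 - (-3)*(19 + 9/2) = -19858 - (-3)*47/2 = -19858 - 1*(-141/2) = -19858 + 141/2 = -39575/2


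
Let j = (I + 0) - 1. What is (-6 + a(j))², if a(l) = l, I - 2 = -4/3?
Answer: 361/9 ≈ 40.111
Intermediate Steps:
I = ⅔ (I = 2 - 4/3 = ⅔ ≈ 0.66667)
j = -⅓ (j = (⅔ + 0) - 1 = ⅔ - 1 = -⅓ ≈ -0.33333)
(-6 + a(j))² = (-6 - ⅓)² = (-19/3)² = 361/9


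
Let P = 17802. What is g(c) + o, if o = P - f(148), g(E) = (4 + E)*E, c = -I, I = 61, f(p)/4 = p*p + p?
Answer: -66929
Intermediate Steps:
f(p) = 4*p + 4*p**2 (f(p) = 4*(p*p + p) = 4*(p**2 + p) = 4*(p + p**2) = 4*p + 4*p**2)
c = -61 (c = -1*61 = -61)
g(E) = E*(4 + E)
o = -70406 (o = 17802 - 4*148*(1 + 148) = 17802 - 4*148*149 = 17802 - 1*88208 = 17802 - 88208 = -70406)
g(c) + o = -61*(4 - 61) - 70406 = -61*(-57) - 70406 = 3477 - 70406 = -66929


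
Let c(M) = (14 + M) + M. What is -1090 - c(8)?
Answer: -1120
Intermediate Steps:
c(M) = 14 + 2*M
-1090 - c(8) = -1090 - (14 + 2*8) = -1090 - (14 + 16) = -1090 - 1*30 = -1090 - 30 = -1120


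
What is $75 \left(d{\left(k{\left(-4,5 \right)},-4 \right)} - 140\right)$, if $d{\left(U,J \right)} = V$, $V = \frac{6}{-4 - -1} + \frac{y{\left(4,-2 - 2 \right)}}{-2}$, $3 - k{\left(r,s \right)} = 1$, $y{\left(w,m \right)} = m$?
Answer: $-10500$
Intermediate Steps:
$k{\left(r,s \right)} = 2$ ($k{\left(r,s \right)} = 3 - 1 = 2$)
$V = 0$ ($V = \frac{6}{-4 - -1} + \frac{-2 - 2}{-2} = \frac{6}{-4 + 1} + \left(-2 - 2\right) \left(- \frac{1}{2}\right) = \frac{6}{-3} - -2 = 6 \left(- \frac{1}{3}\right) + 2 = -2 + 2 = 0$)
$d{\left(U,J \right)} = 0$
$75 \left(d{\left(k{\left(-4,5 \right)},-4 \right)} - 140\right) = 75 \left(0 - 140\right) = 75 \left(-140\right) = -10500$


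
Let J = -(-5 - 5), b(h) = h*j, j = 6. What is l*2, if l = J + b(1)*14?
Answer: 188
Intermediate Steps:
b(h) = 6*h (b(h) = h*6 = 6*h)
J = 10 (J = -1*(-10) = 10)
l = 94 (l = 10 + (6*1)*14 = 10 + 6*14 = 10 + 84 = 94)
l*2 = 94*2 = 188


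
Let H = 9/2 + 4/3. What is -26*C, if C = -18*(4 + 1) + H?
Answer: 6565/3 ≈ 2188.3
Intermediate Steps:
H = 35/6 (H = 9*(½) + 4*(⅓) = 9/2 + 4/3 = 35/6 ≈ 5.8333)
C = -505/6 (C = -18*(4 + 1) + 35/6 = -18*5 + 35/6 = -90 + 35/6 = -505/6 ≈ -84.167)
-26*C = -26*(-505/6) = 6565/3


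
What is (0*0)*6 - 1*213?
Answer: -213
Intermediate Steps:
(0*0)*6 - 1*213 = 0*6 - 213 = 0 - 213 = -213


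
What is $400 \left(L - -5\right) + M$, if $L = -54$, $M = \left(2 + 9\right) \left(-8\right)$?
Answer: $-19688$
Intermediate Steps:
$M = -88$ ($M = 11 \left(-8\right) = -88$)
$400 \left(L - -5\right) + M = 400 \left(-54 - -5\right) - 88 = 400 \left(-54 + 5\right) - 88 = 400 \left(-49\right) - 88 = -19600 - 88 = -19688$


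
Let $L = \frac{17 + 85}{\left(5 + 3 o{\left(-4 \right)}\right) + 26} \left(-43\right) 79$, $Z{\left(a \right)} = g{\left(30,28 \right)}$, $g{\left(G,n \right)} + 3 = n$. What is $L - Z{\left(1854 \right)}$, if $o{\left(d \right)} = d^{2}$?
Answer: $-4411$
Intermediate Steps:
$g{\left(G,n \right)} = -3 + n$
$Z{\left(a \right)} = 25$ ($Z{\left(a \right)} = -3 + 28 = 25$)
$L = -4386$ ($L = \frac{17 + 85}{\left(5 + 3 \left(-4\right)^{2}\right) + 26} \left(-43\right) 79 = \frac{102}{\left(5 + 3 \cdot 16\right) + 26} \left(-43\right) 79 = \frac{102}{\left(5 + 48\right) + 26} \left(-43\right) 79 = \frac{102}{53 + 26} \left(-43\right) 79 = \frac{102}{79} \left(-43\right) 79 = \left(- \frac{4386}{79}\right) 79 = -4386$)
$L - Z{\left(1854 \right)} = -4386 - 25 = -4411$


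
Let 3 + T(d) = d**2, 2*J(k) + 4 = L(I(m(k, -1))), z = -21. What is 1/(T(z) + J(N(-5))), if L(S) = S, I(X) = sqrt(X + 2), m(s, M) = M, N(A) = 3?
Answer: 2/873 ≈ 0.0022909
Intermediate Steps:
I(X) = sqrt(2 + X)
J(k) = -3/2 (J(k) = -2 + sqrt(2 - 1)/2 = -2 + sqrt(1)/2 = -2 + (1/2)*1 = -2 + 1/2 = -3/2)
T(d) = -3 + d**2
1/(T(z) + J(N(-5))) = 1/((-3 + (-21)**2) - 3/2) = 1/((-3 + 441) - 3/2) = 1/(438 - 3/2) = 1/(873/2) = 2/873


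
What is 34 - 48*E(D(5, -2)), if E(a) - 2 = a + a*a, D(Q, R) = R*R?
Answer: -1022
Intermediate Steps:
D(Q, R) = R**2
E(a) = 2 + a + a**2 (E(a) = 2 + (a + a*a) = 2 + (a + a**2) = 2 + a + a**2)
34 - 48*E(D(5, -2)) = 34 - 48*(2 + (-2)**2 + ((-2)**2)**2) = 34 - 48*(2 + 4 + 4**2) = 34 - 48*(2 + 4 + 16) = 34 - 48*22 = 34 - 1056 = -1022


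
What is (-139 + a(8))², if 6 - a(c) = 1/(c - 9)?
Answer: 17424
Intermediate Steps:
a(c) = 6 - 1/(-9 + c) (a(c) = 6 - 1/(c - 9) = 6 - 1/(-9 + c))
(-139 + a(8))² = (-139 + (-55 + 6*8)/(-9 + 8))² = (-139 + (-55 + 48)/(-1))² = (-139 - 1*(-7))² = (-139 + 7)² = (-132)² = 17424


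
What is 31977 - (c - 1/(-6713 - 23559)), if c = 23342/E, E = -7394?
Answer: 3579077930383/111915584 ≈ 31980.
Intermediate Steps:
c = -11671/3697 (c = 23342/(-7394) = 23342*(-1/7394) = -11671/3697 ≈ -3.1569)
31977 - (c - 1/(-6713 - 23559)) = 31977 - (-11671/3697 - 1/(-6713 - 23559)) = 31977 - (-11671/3697 - 1/(-30272)) = 31977 - (-11671/3697 - 1*(-1/30272)) = 31977 - (-11671/3697 + 1/30272) = 31977 - 1*(-353300815/111915584) = 31977 + 353300815/111915584 = 3579077930383/111915584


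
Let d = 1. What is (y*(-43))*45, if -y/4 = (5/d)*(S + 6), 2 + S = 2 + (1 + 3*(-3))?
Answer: -77400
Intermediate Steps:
S = -8 (S = -2 + (2 + (1 + 3*(-3))) = -2 + (2 + (1 - 9)) = -2 + (2 - 8) = -2 - 6 = -8)
y = 40 (y = -4*5/1*(-8 + 6) = -4*5*1*(-2) = -20*(-2) = -4*(-10) = 40)
(y*(-43))*45 = (40*(-43))*45 = -1720*45 = -77400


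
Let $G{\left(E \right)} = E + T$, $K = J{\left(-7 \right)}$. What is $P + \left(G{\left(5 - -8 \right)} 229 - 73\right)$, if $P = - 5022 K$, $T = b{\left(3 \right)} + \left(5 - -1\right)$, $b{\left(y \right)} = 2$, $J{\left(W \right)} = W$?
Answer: $39890$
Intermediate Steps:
$K = -7$
$T = 8$ ($T = 2 + \left(5 - -1\right) = 2 + \left(5 + 1\right) = 2 + 6 = 8$)
$G{\left(E \right)} = 8 + E$ ($G{\left(E \right)} = E + 8 = 8 + E$)
$P = 35154$ ($P = \left(-5022\right) \left(-7\right) = 35154$)
$P + \left(G{\left(5 - -8 \right)} 229 - 73\right) = 35154 - \left(73 - \left(8 + \left(5 - -8\right)\right) 229\right) = 35154 - \left(73 - \left(8 + \left(5 + 8\right)\right) 229\right) = 35154 - \left(73 - \left(8 + 13\right) 229\right) = 35154 + \left(21 \cdot 229 - 73\right) = 35154 + \left(4809 - 73\right) = 35154 + 4736 = 39890$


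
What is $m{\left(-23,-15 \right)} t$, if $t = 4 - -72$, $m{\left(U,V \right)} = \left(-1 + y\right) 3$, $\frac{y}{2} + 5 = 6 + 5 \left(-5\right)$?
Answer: $-11172$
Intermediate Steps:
$y = -48$ ($y = -10 + 2 \left(6 + 5 \left(-5\right)\right) = -10 + 2 \left(6 - 25\right) = -10 + 2 \left(-19\right) = -10 - 38 = -48$)
$m{\left(U,V \right)} = -147$ ($m{\left(U,V \right)} = \left(-1 - 48\right) 3 = \left(-49\right) 3 = -147$)
$t = 76$ ($t = 4 + 72 = 76$)
$m{\left(-23,-15 \right)} t = \left(-147\right) 76 = -11172$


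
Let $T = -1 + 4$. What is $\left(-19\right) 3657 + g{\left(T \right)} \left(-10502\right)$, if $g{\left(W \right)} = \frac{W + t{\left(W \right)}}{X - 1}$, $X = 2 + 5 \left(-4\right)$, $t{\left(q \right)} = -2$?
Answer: $- \frac{1309675}{19} \approx -68930.0$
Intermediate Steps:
$X = -18$ ($X = 2 - 20 = -18$)
$T = 3$
$g{\left(W \right)} = \frac{2}{19} - \frac{W}{19}$ ($g{\left(W \right)} = \frac{W - 2}{-18 - 1} = \frac{-2 + W}{-19} = \left(-2 + W\right) \left(- \frac{1}{19}\right) = \frac{2}{19} - \frac{W}{19}$)
$\left(-19\right) 3657 + g{\left(T \right)} \left(-10502\right) = \left(-19\right) 3657 + \left(\frac{2}{19} - \frac{3}{19}\right) \left(-10502\right) = -69483 + \left(\frac{2}{19} - \frac{3}{19}\right) \left(-10502\right) = -69483 - - \frac{10502}{19} = -69483 + \frac{10502}{19} = - \frac{1309675}{19}$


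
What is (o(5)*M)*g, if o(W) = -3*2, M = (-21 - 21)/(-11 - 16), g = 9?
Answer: -84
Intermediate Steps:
M = 14/9 (M = -42/(-27) = -42*(-1/27) = 14/9 ≈ 1.5556)
o(W) = -6
(o(5)*M)*g = -6*14/9*9 = -28/3*9 = -84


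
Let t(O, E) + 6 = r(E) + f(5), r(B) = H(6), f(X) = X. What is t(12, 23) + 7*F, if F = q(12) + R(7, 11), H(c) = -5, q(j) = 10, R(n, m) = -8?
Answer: 8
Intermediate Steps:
r(B) = -5
t(O, E) = -6 (t(O, E) = -6 + (-5 + 5) = -6 + 0 = -6)
F = 2 (F = 10 - 8 = 2)
t(12, 23) + 7*F = -6 + 7*2 = -6 + 14 = 8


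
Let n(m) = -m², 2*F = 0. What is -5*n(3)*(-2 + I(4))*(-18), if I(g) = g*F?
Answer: 1620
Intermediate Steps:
F = 0 (F = (½)*0 = 0)
I(g) = 0 (I(g) = g*0 = 0)
-5*n(3)*(-2 + I(4))*(-18) = -5*(-1*3²)*(-2 + 0)*(-18) = -5*(-1*9)*(-2)*(-18) = -(-45)*(-2)*(-18) = -5*18*(-18) = -90*(-18) = 1620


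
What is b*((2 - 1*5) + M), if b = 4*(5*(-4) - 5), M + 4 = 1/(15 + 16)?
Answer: 21600/31 ≈ 696.77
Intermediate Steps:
M = -123/31 (M = -4 + 1/(15 + 16) = -4 + 1/31 = -123/31 ≈ -3.9677)
b = -100 (b = 4*(-20 - 5) = 4*(-25) = -100)
b*((2 - 1*5) + M) = -100*((2 - 1*5) - 123/31) = -100*((2 - 5) - 123/31) = -100*(-3 - 123/31) = -100*(-216/31) = 21600/31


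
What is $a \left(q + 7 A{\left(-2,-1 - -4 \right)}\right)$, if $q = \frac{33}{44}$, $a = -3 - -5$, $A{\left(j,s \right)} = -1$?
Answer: $- \frac{25}{2} \approx -12.5$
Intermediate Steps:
$a = 2$ ($a = -3 + 5 = 2$)
$q = \frac{3}{4}$ ($q = 33 \cdot \frac{1}{44} = \frac{3}{4} \approx 0.75$)
$a \left(q + 7 A{\left(-2,-1 - -4 \right)}\right) = 2 \left(\frac{3}{4} + 7 \left(-1\right)\right) = 2 \left(\frac{3}{4} - 7\right) = 2 \left(- \frac{25}{4}\right) = - \frac{25}{2}$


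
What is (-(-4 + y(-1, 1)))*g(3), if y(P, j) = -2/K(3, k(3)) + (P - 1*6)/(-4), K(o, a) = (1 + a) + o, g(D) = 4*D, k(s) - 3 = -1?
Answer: 31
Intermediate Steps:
k(s) = 2 (k(s) = 3 - 1 = 2)
K(o, a) = 1 + a + o
y(P, j) = 7/6 - P/4 (y(P, j) = -2/(1 + 2 + 3) + (P - 1*6)/(-4) = -2/6 + (P - 6)*(-¼) = -2*⅙ + (-6 + P)*(-¼) = -⅓ + (3/2 - P/4) = 7/6 - P/4)
(-(-4 + y(-1, 1)))*g(3) = (-(-4 + (7/6 - ¼*(-1))))*(4*3) = -(-4 + (7/6 + ¼))*12 = -(-4 + 17/12)*12 = -1*(-31/12)*12 = (31/12)*12 = 31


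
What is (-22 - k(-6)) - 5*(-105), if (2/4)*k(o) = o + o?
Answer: 527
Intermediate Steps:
k(o) = 4*o (k(o) = 2*(o + o) = 2*(2*o) = 4*o)
(-22 - k(-6)) - 5*(-105) = (-22 - 4*(-6)) - 5*(-105) = (-22 - 1*(-24)) + 525 = (-22 + 24) + 525 = 2 + 525 = 527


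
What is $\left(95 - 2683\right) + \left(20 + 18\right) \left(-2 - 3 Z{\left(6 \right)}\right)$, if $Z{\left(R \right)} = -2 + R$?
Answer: $-3120$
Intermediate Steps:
$\left(95 - 2683\right) + \left(20 + 18\right) \left(-2 - 3 Z{\left(6 \right)}\right) = \left(95 - 2683\right) + \left(20 + 18\right) \left(-2 - 3 \left(-2 + 6\right)\right) = -2588 + 38 \left(-2 - 12\right) = -2588 + 38 \left(-14\right) = -2588 - 532 = -3120$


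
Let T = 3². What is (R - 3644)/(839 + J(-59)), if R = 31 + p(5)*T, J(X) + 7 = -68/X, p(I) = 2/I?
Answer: -1064773/245780 ≈ -4.3322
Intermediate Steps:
T = 9
J(X) = -7 - 68/X
R = 173/5 (R = 31 + (2/5)*9 = 31 + (2*(⅕))*9 = 31 + (⅖)*9 = 31 + 18/5 = 173/5 ≈ 34.600)
(R - 3644)/(839 + J(-59)) = (173/5 - 3644)/(839 + (-7 - 68/(-59))) = -18047/(5*(839 + (-7 - 68*(-1/59)))) = -18047/(5*(839 + (-7 + 68/59))) = -18047/(5*(839 - 345/59)) = -18047/(5*49156/59) = -18047/5*59/49156 = -1064773/245780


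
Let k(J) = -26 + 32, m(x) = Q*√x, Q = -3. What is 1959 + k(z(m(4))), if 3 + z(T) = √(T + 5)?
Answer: 1965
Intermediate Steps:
m(x) = -3*√x
z(T) = -3 + √(5 + T) (z(T) = -3 + √(T + 5) = -3 + √(5 + T))
k(J) = 6
1959 + k(z(m(4))) = 1959 + 6 = 1965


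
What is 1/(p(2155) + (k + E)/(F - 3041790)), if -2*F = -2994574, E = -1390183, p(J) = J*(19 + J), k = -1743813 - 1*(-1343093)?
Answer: 1544503/7235952010813 ≈ 2.1345e-7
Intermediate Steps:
k = -400720 (k = -1743813 + 1343093 = -400720)
F = 1497287 (F = -½*(-2994574) = 1497287)
1/(p(2155) + (k + E)/(F - 3041790)) = 1/(2155*(19 + 2155) + (-400720 - 1390183)/(1497287 - 3041790)) = 1/(2155*2174 - 1790903/(-1544503)) = 1/(4684970 - 1790903*(-1/1544503)) = 1/(4684970 + 1790903/1544503) = 1/(7235952010813/1544503) = 1544503/7235952010813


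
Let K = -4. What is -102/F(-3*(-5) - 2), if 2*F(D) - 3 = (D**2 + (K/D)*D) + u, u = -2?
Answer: -102/83 ≈ -1.2289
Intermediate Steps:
F(D) = -3/2 + D**2/2 (F(D) = 3/2 + ((D**2 + (-4/D)*D) - 2)/2 = 3/2 + ((D**2 - 4) - 2)/2 = 3/2 + ((-4 + D**2) - 2)/2 = 3/2 + (-6 + D**2)/2 = 3/2 + (-3 + D**2/2) = -3/2 + D**2/2)
-102/F(-3*(-5) - 2) = -102/(-3/2 + (-3*(-5) - 2)**2/2) = -102/(-3/2 + (15 - 2)**2/2) = -102/(-3/2 + (1/2)*13**2) = -102/(-3/2 + (1/2)*169) = -102/(-3/2 + 169/2) = -102/83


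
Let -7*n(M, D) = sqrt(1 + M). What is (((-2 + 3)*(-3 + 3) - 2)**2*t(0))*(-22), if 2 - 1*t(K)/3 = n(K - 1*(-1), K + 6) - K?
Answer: -528 - 264*sqrt(2)/7 ≈ -581.34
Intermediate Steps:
n(M, D) = -sqrt(1 + M)/7
t(K) = 6 + 3*K + 3*sqrt(2 + K)/7 (t(K) = 6 - 3*(-sqrt(1 + (K - 1*(-1)))/7 - K) = 6 - 3*(-sqrt(1 + (K + 1))/7 - K) = 6 - 3*(-sqrt(1 + (1 + K))/7 - K) = 6 - 3*(-sqrt(2 + K)/7 - K) = 6 - 3*(-K - sqrt(2 + K)/7) = 6 + (3*K + 3*sqrt(2 + K)/7) = 6 + 3*K + 3*sqrt(2 + K)/7)
(((-2 + 3)*(-3 + 3) - 2)**2*t(0))*(-22) = (((-2 + 3)*(-3 + 3) - 2)**2*(6 + 3*0 + 3*sqrt(2 + 0)/7))*(-22) = ((1*0 - 2)**2*(6 + 0 + 3*sqrt(2)/7))*(-22) = ((0 - 2)**2*(6 + 3*sqrt(2)/7))*(-22) = ((-2)**2*(6 + 3*sqrt(2)/7))*(-22) = (4*(6 + 3*sqrt(2)/7))*(-22) = (24 + 12*sqrt(2)/7)*(-22) = -528 - 264*sqrt(2)/7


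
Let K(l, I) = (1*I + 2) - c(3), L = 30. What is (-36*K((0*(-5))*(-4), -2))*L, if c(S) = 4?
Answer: 4320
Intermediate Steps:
K(l, I) = -2 + I (K(l, I) = (1*I + 2) - 1*4 = (I + 2) - 4 = (2 + I) - 4 = -2 + I)
(-36*K((0*(-5))*(-4), -2))*L = -36*(-2 - 2)*30 = -36*(-4)*30 = 144*30 = 4320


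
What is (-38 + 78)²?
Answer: 1600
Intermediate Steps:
(-38 + 78)² = 40² = 1600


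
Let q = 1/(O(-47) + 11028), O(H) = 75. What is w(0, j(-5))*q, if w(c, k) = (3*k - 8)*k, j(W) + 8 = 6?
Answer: 28/11103 ≈ 0.0025218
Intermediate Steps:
j(W) = -2 (j(W) = -8 + 6 = -2)
w(c, k) = k*(-8 + 3*k) (w(c, k) = (-8 + 3*k)*k = k*(-8 + 3*k))
q = 1/11103 (q = 1/(75 + 11028) = 1/11103 ≈ 9.0066e-5)
w(0, j(-5))*q = -2*(-8 + 3*(-2))*(1/11103) = -2*(-8 - 6)*(1/11103) = -2*(-14)*(1/11103) = 28*(1/11103) = 28/11103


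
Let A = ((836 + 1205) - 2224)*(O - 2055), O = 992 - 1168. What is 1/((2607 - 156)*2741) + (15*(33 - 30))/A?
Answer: 100908956/914285331381 ≈ 0.00011037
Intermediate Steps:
O = -176
A = 408273 (A = ((836 + 1205) - 2224)*(-176 - 2055) = (2041 - 2224)*(-2231) = -183*(-2231) = 408273)
1/((2607 - 156)*2741) + (15*(33 - 30))/A = 1/((2607 - 156)*2741) + (15*(33 - 30))/408273 = (1/2741)/2451 + (15*3)*(1/408273) = (1/2451)*(1/2741) + 45*(1/408273) = 1/6718191 + 15/136091 = 100908956/914285331381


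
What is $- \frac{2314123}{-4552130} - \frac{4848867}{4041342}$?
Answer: $- \frac{353347512879}{511019837735} \approx -0.69146$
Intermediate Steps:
$- \frac{2314123}{-4552130} - \frac{4848867}{4041342} = \left(-2314123\right) \left(- \frac{1}{4552130}\right) - \frac{538763}{449038} = \frac{2314123}{4552130} - \frac{538763}{449038} = - \frac{353347512879}{511019837735}$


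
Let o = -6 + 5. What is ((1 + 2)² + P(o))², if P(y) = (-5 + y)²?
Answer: 2025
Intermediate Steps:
o = -1
((1 + 2)² + P(o))² = ((1 + 2)² + (-5 - 1)²)² = (3² + (-6)²)² = (9 + 36)² = 45² = 2025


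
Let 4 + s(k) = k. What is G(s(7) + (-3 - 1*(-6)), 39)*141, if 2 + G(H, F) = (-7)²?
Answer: 6627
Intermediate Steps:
s(k) = -4 + k
G(H, F) = 47 (G(H, F) = -2 + (-7)² = -2 + 49 = 47)
G(s(7) + (-3 - 1*(-6)), 39)*141 = 47*141 = 6627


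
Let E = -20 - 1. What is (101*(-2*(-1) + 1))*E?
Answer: -6363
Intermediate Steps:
E = -21
(101*(-2*(-1) + 1))*E = (101*(-2*(-1) + 1))*(-21) = (101*(2 + 1))*(-21) = (101*3)*(-21) = 303*(-21) = -6363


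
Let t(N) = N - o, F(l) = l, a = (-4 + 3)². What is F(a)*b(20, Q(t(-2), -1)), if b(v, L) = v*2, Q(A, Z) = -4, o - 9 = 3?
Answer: 40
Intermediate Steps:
a = 1 (a = (-1)² = 1)
o = 12 (o = 9 + 3 = 12)
t(N) = -12 + N (t(N) = N - 1*12 = N - 12 = -12 + N)
b(v, L) = 2*v
F(a)*b(20, Q(t(-2), -1)) = 1*(2*20) = 1*40 = 40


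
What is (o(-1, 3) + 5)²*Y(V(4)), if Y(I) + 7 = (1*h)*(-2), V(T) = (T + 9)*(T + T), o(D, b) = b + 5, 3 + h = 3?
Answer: -1183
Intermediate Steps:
h = 0 (h = -3 + 3 = 0)
o(D, b) = 5 + b
V(T) = 2*T*(9 + T) (V(T) = (9 + T)*(2*T) = 2*T*(9 + T))
Y(I) = -7 (Y(I) = -7 + (1*0)*(-2) = -7 + 0*(-2) = -7 + 0 = -7)
(o(-1, 3) + 5)²*Y(V(4)) = ((5 + 3) + 5)²*(-7) = (8 + 5)²*(-7) = 13²*(-7) = 169*(-7) = -1183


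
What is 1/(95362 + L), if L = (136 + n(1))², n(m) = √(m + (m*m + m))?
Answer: 113861/12964105369 - 272*√3/12964105369 ≈ 8.7464e-6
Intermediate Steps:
n(m) = √(m² + 2*m) (n(m) = √(m + (m² + m)) = √(m + (m + m²)) = √(m² + 2*m))
L = (136 + √3)² (L = (136 + √(1*(2 + 1)))² = (136 + √(1*3))² = (136 + √3)² ≈ 18970.)
1/(95362 + L) = 1/(95362 + (136 + √3)²)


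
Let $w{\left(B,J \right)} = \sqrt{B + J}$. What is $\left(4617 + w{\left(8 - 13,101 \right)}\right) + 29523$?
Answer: $34140 + 4 \sqrt{6} \approx 34150.0$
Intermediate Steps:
$\left(4617 + w{\left(8 - 13,101 \right)}\right) + 29523 = \left(4617 + \sqrt{\left(8 - 13\right) + 101}\right) + 29523 = \left(4617 + \sqrt{-5 + 101}\right) + 29523 = \left(4617 + \sqrt{96}\right) + 29523 = \left(4617 + 4 \sqrt{6}\right) + 29523 = 34140 + 4 \sqrt{6}$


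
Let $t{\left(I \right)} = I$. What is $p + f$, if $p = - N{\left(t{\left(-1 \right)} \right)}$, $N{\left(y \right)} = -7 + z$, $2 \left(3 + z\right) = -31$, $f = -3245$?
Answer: $- \frac{6439}{2} \approx -3219.5$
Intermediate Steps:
$z = - \frac{37}{2}$ ($z = -3 + \frac{1}{2} \left(-31\right) = -3 - \frac{31}{2} = - \frac{37}{2} \approx -18.5$)
$N{\left(y \right)} = - \frac{51}{2}$ ($N{\left(y \right)} = -7 - \frac{37}{2} = - \frac{51}{2}$)
$p = \frac{51}{2}$ ($p = \left(-1\right) \left(- \frac{51}{2}\right) = \frac{51}{2} \approx 25.5$)
$p + f = \frac{51}{2} - 3245 = - \frac{6439}{2}$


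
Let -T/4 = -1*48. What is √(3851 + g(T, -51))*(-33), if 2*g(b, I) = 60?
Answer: -33*√3881 ≈ -2055.8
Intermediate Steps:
T = 192 (T = -(-4)*48 = -4*(-48) = 192)
g(b, I) = 30 (g(b, I) = (½)*60 = 30)
√(3851 + g(T, -51))*(-33) = √(3851 + 30)*(-33) = √3881*(-33) = -33*√3881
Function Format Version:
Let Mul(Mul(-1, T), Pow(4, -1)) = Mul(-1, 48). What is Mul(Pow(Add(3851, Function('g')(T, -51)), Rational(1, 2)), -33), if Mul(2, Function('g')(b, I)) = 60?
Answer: Mul(-33, Pow(3881, Rational(1, 2))) ≈ -2055.8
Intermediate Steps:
T = 192 (T = Mul(-4, Mul(-1, 48)) = Mul(-4, -48) = 192)
Function('g')(b, I) = 30 (Function('g')(b, I) = Mul(Rational(1, 2), 60) = 30)
Mul(Pow(Add(3851, Function('g')(T, -51)), Rational(1, 2)), -33) = Mul(Pow(Add(3851, 30), Rational(1, 2)), -33) = Mul(Pow(3881, Rational(1, 2)), -33) = Mul(-33, Pow(3881, Rational(1, 2)))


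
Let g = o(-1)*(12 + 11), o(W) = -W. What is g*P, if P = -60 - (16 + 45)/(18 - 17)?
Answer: -2783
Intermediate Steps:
P = -121 (P = -60 - 61/1 = -60 - 61 = -121)
g = 23 (g = (-1*(-1))*(12 + 11) = 1*23 = 23)
g*P = 23*(-121) = -2783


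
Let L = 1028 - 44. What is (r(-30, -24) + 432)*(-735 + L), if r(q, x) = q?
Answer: 100098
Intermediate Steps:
L = 984
(r(-30, -24) + 432)*(-735 + L) = (-30 + 432)*(-735 + 984) = 402*249 = 100098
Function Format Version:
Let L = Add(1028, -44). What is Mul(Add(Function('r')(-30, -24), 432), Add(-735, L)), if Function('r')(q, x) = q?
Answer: 100098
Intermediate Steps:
L = 984
Mul(Add(Function('r')(-30, -24), 432), Add(-735, L)) = Mul(Add(-30, 432), Add(-735, 984)) = Mul(402, 249) = 100098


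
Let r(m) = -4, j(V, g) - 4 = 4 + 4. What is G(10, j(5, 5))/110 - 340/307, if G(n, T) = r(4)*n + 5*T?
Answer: -3126/3377 ≈ -0.92567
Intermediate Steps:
j(V, g) = 12 (j(V, g) = 4 + (4 + 4) = 4 + 8 = 12)
G(n, T) = -4*n + 5*T
G(10, j(5, 5))/110 - 340/307 = (-4*10 + 5*12)/110 - 340/307 = (-40 + 60)*(1/110) - 340*1/307 = 20*(1/110) - 340/307 = 2/11 - 340/307 = -3126/3377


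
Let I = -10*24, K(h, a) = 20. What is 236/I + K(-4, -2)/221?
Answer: -11839/13260 ≈ -0.89284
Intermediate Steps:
I = -240
236/I + K(-4, -2)/221 = 236/(-240) + 20/221 = 236*(-1/240) + 20*(1/221) = -59/60 + 20/221 = -11839/13260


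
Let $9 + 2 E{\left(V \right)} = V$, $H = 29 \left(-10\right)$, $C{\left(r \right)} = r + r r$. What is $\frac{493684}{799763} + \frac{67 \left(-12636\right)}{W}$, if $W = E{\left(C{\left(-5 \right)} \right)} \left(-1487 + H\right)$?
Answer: $\frac{1363827947060}{15632967361} \approx 87.24$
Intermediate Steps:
$C{\left(r \right)} = r + r^{2}$
$H = -290$
$E{\left(V \right)} = - \frac{9}{2} + \frac{V}{2}$
$W = - \frac{19547}{2}$ ($W = \left(- \frac{9}{2} + \frac{\left(-5\right) \left(1 - 5\right)}{2}\right) \left(-1487 - 290\right) = \left(- \frac{9}{2} + \frac{\left(-5\right) \left(-4\right)}{2}\right) \left(-1777\right) = \left(- \frac{9}{2} + \frac{1}{2} \cdot 20\right) \left(-1777\right) = \left(- \frac{9}{2} + 10\right) \left(-1777\right) = \frac{11}{2} \left(-1777\right) = - \frac{19547}{2} \approx -9773.5$)
$\frac{493684}{799763} + \frac{67 \left(-12636\right)}{W} = \frac{493684}{799763} + \frac{67 \left(-12636\right)}{- \frac{19547}{2}} = 493684 \cdot \frac{1}{799763} - - \frac{1693224}{19547} = \frac{493684}{799763} + \frac{1693224}{19547} = \frac{1363827947060}{15632967361}$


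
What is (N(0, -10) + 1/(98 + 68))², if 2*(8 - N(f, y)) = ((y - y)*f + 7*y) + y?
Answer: 63504961/27556 ≈ 2304.6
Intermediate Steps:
N(f, y) = 8 - 4*y (N(f, y) = 8 - (((y - y)*f + 7*y) + y)/2 = 8 - ((0*f + 7*y) + y)/2 = 8 - ((0 + 7*y) + y)/2 = 8 - (7*y + y)/2 = 8 - 4*y)
(N(0, -10) + 1/(98 + 68))² = ((8 - 4*(-10)) + 1/(98 + 68))² = ((8 + 40) + 1/166)² = (48 + 1/166)² = (7969/166)² = 63504961/27556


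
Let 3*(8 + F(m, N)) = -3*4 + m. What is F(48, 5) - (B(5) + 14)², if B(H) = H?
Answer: -357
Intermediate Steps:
F(m, N) = -12 + m/3 (F(m, N) = -8 + (-3*4 + m)/3 = -8 + (-12 + m)/3 = -8 + (-4 + m/3) = -12 + m/3)
F(48, 5) - (B(5) + 14)² = (-12 + (⅓)*48) - (5 + 14)² = (-12 + 16) - 1*19² = 4 - 1*361 = 4 - 361 = -357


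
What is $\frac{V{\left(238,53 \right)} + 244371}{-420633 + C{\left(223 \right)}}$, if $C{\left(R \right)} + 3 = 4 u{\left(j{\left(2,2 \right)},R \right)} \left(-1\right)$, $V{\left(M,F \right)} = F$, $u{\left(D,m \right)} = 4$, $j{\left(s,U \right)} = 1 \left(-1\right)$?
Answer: $- \frac{61106}{105163} \approx -0.58106$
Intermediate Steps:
$j{\left(s,U \right)} = -1$
$C{\left(R \right)} = -19$ ($C{\left(R \right)} = -3 + 4 \cdot 4 \left(-1\right) = -3 + 16 \left(-1\right) = -3 - 16 = -19$)
$\frac{V{\left(238,53 \right)} + 244371}{-420633 + C{\left(223 \right)}} = \frac{53 + 244371}{-420633 - 19} = \frac{244424}{-420652} = 244424 \left(- \frac{1}{420652}\right) = - \frac{61106}{105163}$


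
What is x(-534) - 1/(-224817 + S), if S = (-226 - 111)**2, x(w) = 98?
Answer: 10902305/111248 ≈ 98.000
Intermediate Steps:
S = 113569 (S = (-337)**2 = 113569)
x(-534) - 1/(-224817 + S) = 98 - 1/(-224817 + 113569) = 98 - 1/(-111248) = 98 - 1*(-1/111248) = 98 + 1/111248 = 10902305/111248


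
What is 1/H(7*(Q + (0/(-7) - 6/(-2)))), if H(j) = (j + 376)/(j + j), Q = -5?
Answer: -14/181 ≈ -0.077348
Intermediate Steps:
H(j) = (376 + j)/(2*j) (H(j) = (376 + j)/((2*j)) = (376 + j)*(1/(2*j)) = (376 + j)/(2*j))
1/H(7*(Q + (0/(-7) - 6/(-2)))) = 1/((376 + 7*(-5 + (0/(-7) - 6/(-2))))/(2*((7*(-5 + (0/(-7) - 6/(-2))))))) = 1/((376 + 7*(-5 + (0*(-⅐) - 6*(-½))))/(2*((7*(-5 + (0*(-⅐) - 6*(-½))))))) = 1/((376 + 7*(-5 + (0 + 3)))/(2*((7*(-5 + (0 + 3)))))) = 1/((376 + 7*(-5 + 3))/(2*((7*(-5 + 3))))) = 1/((376 + 7*(-2))/(2*((7*(-2))))) = 1/((½)*(376 - 14)/(-14)) = 1/((½)*(-1/14)*362) = 1/(-181/14) = -14/181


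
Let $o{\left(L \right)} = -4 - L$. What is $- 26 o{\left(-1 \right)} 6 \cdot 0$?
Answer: $0$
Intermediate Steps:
$- 26 o{\left(-1 \right)} 6 \cdot 0 = - 26 \left(-4 - -1\right) 6 \cdot 0 = - 26 \left(-4 + 1\right) 0 = \left(-26\right) \left(-3\right) 0 = 78 \cdot 0 = 0$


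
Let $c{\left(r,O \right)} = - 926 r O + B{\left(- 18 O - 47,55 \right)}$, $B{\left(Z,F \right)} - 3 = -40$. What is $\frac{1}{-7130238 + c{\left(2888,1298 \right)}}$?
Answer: $- \frac{1}{3478356099} \approx -2.8749 \cdot 10^{-10}$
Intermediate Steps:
$B{\left(Z,F \right)} = -37$ ($B{\left(Z,F \right)} = 3 - 40 = -37$)
$c{\left(r,O \right)} = -37 - 926 O r$ ($c{\left(r,O \right)} = - 926 r O - 37 = - 926 O r - 37 = -37 - 926 O r$)
$\frac{1}{-7130238 + c{\left(2888,1298 \right)}} = \frac{1}{-7130238 - \left(37 + 1201948 \cdot 2888\right)} = \frac{1}{-7130238 - 3471225861} = \frac{1}{-3478356099} = - \frac{1}{3478356099}$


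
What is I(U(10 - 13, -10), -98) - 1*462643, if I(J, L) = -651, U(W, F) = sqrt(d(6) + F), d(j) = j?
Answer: -463294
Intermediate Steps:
U(W, F) = sqrt(6 + F)
I(U(10 - 13, -10), -98) - 1*462643 = -651 - 1*462643 = -651 - 462643 = -463294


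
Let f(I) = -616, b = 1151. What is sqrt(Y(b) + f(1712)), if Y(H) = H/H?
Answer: I*sqrt(615) ≈ 24.799*I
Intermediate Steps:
Y(H) = 1
sqrt(Y(b) + f(1712)) = sqrt(1 - 616) = sqrt(-615) = I*sqrt(615)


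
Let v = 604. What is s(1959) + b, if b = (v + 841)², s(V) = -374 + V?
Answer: 2089610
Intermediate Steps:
b = 2088025 (b = (604 + 841)² = 1445² = 2088025)
s(1959) + b = (-374 + 1959) + 2088025 = 1585 + 2088025 = 2089610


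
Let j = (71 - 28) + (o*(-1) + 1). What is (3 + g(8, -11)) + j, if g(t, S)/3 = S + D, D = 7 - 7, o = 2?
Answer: 12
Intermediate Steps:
D = 0
g(t, S) = 3*S (g(t, S) = 3*(S + 0) = 3*S)
j = 42 (j = (71 - 28) + (2*(-1) + 1) = 43 + (-2 + 1) = 43 - 1 = 42)
(3 + g(8, -11)) + j = (3 + 3*(-11)) + 42 = (3 - 33) + 42 = -30 + 42 = 12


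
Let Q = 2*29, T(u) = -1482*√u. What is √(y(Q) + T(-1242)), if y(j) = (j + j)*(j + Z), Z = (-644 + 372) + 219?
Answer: √(580 - 4446*I*√138) ≈ 162.5 - 160.7*I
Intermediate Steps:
Q = 58
Z = -53 (Z = -272 + 219 = -53)
y(j) = 2*j*(-53 + j) (y(j) = (j + j)*(j - 53) = (2*j)*(-53 + j) = 2*j*(-53 + j))
√(y(Q) + T(-1242)) = √(2*58*(-53 + 58) - 4446*I*√138) = √(2*58*5 - 4446*I*√138) = √(580 - 4446*I*√138)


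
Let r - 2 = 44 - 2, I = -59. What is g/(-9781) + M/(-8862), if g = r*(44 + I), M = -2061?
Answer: 8669187/28893074 ≈ 0.30004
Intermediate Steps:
r = 44 (r = 2 + (44 - 2) = 2 + 42 = 44)
g = -660 (g = 44*(44 - 59) = 44*(-15) = -660)
g/(-9781) + M/(-8862) = -660/(-9781) - 2061/(-8862) = -660*(-1/9781) - 2061*(-1/8862) = 660/9781 + 687/2954 = 8669187/28893074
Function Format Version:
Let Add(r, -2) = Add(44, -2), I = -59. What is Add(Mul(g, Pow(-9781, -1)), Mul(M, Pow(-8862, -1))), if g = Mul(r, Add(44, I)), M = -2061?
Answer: Rational(8669187, 28893074) ≈ 0.30004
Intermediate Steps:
r = 44 (r = Add(2, Add(44, -2)) = Add(2, 42) = 44)
g = -660 (g = Mul(44, Add(44, -59)) = Mul(44, -15) = -660)
Add(Mul(g, Pow(-9781, -1)), Mul(M, Pow(-8862, -1))) = Add(Mul(-660, Pow(-9781, -1)), Mul(-2061, Pow(-8862, -1))) = Add(Mul(-660, Rational(-1, 9781)), Mul(-2061, Rational(-1, 8862))) = Add(Rational(660, 9781), Rational(687, 2954)) = Rational(8669187, 28893074)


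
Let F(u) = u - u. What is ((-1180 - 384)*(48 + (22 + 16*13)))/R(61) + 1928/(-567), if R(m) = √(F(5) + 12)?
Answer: -1928/567 - 217396*√3/3 ≈ -1.2552e+5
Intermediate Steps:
F(u) = 0
R(m) = 2*√3 (R(m) = √(0 + 12) = √12 = 2*√3)
((-1180 - 384)*(48 + (22 + 16*13)))/R(61) + 1928/(-567) = ((-1180 - 384)*(48 + (22 + 16*13)))/((2*√3)) + 1928/(-567) = (-1564*(48 + (22 + 208)))*(√3/6) + 1928*(-1/567) = (-1564*(48 + 230))*(√3/6) - 1928/567 = (-1564*278)*(√3/6) - 1928/567 = -217396*√3/3 - 1928/567 = -1928/567 - 217396*√3/3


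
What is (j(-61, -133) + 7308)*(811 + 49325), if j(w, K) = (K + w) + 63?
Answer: 359826072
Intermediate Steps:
j(w, K) = 63 + K + w
(j(-61, -133) + 7308)*(811 + 49325) = ((63 - 133 - 61) + 7308)*(811 + 49325) = (-131 + 7308)*50136 = 7177*50136 = 359826072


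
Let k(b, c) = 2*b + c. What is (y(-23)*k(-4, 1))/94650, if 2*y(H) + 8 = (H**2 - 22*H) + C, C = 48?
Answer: -301/7572 ≈ -0.039752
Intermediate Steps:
y(H) = 20 + H**2/2 - 11*H (y(H) = -4 + ((H**2 - 22*H) + 48)/2 = -4 + (48 + H**2 - 22*H)/2 = -4 + (24 + H**2/2 - 11*H) = 20 + H**2/2 - 11*H)
k(b, c) = c + 2*b
(y(-23)*k(-4, 1))/94650 = ((20 + (1/2)*(-23)**2 - 11*(-23))*(1 + 2*(-4)))/94650 = ((20 + (1/2)*529 + 253)*(1 - 8))*(1/94650) = ((20 + 529/2 + 253)*(-7))*(1/94650) = ((1075/2)*(-7))*(1/94650) = -7525/2*1/94650 = -301/7572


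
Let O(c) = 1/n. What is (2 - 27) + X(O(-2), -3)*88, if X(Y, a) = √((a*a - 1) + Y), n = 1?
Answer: 239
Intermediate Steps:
O(c) = 1 (O(c) = 1/1 = 1)
X(Y, a) = √(-1 + Y + a²) (X(Y, a) = √((a² - 1) + Y) = √((-1 + a²) + Y) = √(-1 + Y + a²))
(2 - 27) + X(O(-2), -3)*88 = (2 - 27) + √(-1 + 1 + (-3)²)*88 = -25 + √(-1 + 1 + 9)*88 = -25 + √9*88 = -25 + 3*88 = -25 + 264 = 239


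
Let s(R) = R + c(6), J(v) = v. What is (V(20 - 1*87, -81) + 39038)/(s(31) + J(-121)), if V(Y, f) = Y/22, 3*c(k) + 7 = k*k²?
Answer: -2576307/1342 ≈ -1919.8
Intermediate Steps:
c(k) = -7/3 + k³/3 (c(k) = -7/3 + (k*k²)/3 = -7/3 + k³/3)
V(Y, f) = Y/22 (V(Y, f) = Y*(1/22) = Y/22)
s(R) = 209/3 + R (s(R) = R + (-7/3 + (⅓)*6³) = R + (-7/3 + (⅓)*216) = R + (-7/3 + 72) = R + 209/3 = 209/3 + R)
(V(20 - 1*87, -81) + 39038)/(s(31) + J(-121)) = ((20 - 1*87)/22 + 39038)/((209/3 + 31) - 121) = ((20 - 87)/22 + 39038)/(302/3 - 121) = ((1/22)*(-67) + 39038)/(-61/3) = (-67/22 + 39038)*(-3/61) = (858769/22)*(-3/61) = -2576307/1342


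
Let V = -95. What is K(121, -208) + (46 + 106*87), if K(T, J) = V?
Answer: 9173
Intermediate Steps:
K(T, J) = -95
K(121, -208) + (46 + 106*87) = -95 + (46 + 106*87) = -95 + (46 + 9222) = -95 + 9268 = 9173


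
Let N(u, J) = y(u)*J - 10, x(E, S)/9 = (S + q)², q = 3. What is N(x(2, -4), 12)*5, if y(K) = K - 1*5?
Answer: 190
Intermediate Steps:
x(E, S) = 9*(3 + S)² (x(E, S) = 9*(S + 3)² = 9*(3 + S)²)
y(K) = -5 + K (y(K) = K - 5 = -5 + K)
N(u, J) = -10 + J*(-5 + u) (N(u, J) = (-5 + u)*J - 10 = J*(-5 + u) - 10 = -10 + J*(-5 + u))
N(x(2, -4), 12)*5 = (-10 + 12*(-5 + 9*(3 - 4)²))*5 = (-10 + 12*(-5 + 9*(-1)²))*5 = (-10 + 12*(-5 + 9*1))*5 = (-10 + 12*(-5 + 9))*5 = (-10 + 12*4)*5 = (-10 + 48)*5 = 38*5 = 190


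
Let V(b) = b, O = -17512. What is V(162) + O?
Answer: -17350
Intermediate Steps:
V(162) + O = 162 - 17512 = -17350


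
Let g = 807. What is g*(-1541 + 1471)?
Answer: -56490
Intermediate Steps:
g*(-1541 + 1471) = 807*(-1541 + 1471) = 807*(-70) = -56490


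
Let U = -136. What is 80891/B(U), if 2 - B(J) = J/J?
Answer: 80891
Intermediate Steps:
B(J) = 1 (B(J) = 2 - J/J = 2 - 1*1 = 2 - 1 = 1)
80891/B(U) = 80891/1 = 80891*1 = 80891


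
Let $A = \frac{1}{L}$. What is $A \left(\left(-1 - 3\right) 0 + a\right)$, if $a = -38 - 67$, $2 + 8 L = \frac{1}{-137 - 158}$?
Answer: $\frac{82600}{197} \approx 419.29$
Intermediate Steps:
$L = - \frac{591}{2360}$ ($L = - \frac{1}{4} + \frac{1}{8 \left(-137 - 158\right)} = - \frac{1}{4} + \frac{1}{8 \left(-295\right)} = - \frac{1}{4} + \frac{1}{8} \left(- \frac{1}{295}\right) = - \frac{1}{4} - \frac{1}{2360} = - \frac{591}{2360} \approx -0.25042$)
$A = - \frac{2360}{591}$ ($A = \frac{1}{- \frac{591}{2360}} = - \frac{2360}{591} \approx -3.9932$)
$a = -105$ ($a = -38 - 67 = -105$)
$A \left(\left(-1 - 3\right) 0 + a\right) = - \frac{2360 \left(\left(-1 - 3\right) 0 - 105\right)}{591} = - \frac{2360 \left(\left(-4\right) 0 - 105\right)}{591} = - \frac{2360 \left(0 - 105\right)}{591} = \left(- \frac{2360}{591}\right) \left(-105\right) = \frac{82600}{197}$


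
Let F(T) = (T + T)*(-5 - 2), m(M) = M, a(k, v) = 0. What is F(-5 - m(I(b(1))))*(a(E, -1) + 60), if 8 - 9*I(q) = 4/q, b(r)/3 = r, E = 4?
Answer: 43400/9 ≈ 4822.2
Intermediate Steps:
b(r) = 3*r
I(q) = 8/9 - 4/(9*q)
F(T) = -14*T (F(T) = (2*T)*(-7) = -14*T)
F(-5 - m(I(b(1))))*(a(E, -1) + 60) = (-14*(-5 - 4*(-1 + 2*(3*1))/(9*(3*1))))*(0 + 60) = -14*(-5 - 4*(-1 + 2*3)/(9*3))*60 = -14*(-5 - 4*(-1 + 6)/(9*3))*60 = -14*(-5 - 4*5/(9*3))*60 = -14*(-5 - 1*20/27)*60 = -14*(-5 - 20/27)*60 = -14*(-155/27)*60 = (2170/27)*60 = 43400/9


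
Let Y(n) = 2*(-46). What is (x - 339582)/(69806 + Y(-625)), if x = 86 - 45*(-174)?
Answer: -165833/34857 ≈ -4.7575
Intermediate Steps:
Y(n) = -92
x = 7916 (x = 86 + 7830 = 7916)
(x - 339582)/(69806 + Y(-625)) = (7916 - 339582)/(69806 - 92) = -331666/69714 = -331666*1/69714 = -165833/34857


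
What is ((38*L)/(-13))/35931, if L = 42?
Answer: -76/22243 ≈ -0.0034168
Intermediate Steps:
((38*L)/(-13))/35931 = ((38*42)/(-13))/35931 = (1596*(-1/13))*(1/35931) = -1596/13*1/35931 = -76/22243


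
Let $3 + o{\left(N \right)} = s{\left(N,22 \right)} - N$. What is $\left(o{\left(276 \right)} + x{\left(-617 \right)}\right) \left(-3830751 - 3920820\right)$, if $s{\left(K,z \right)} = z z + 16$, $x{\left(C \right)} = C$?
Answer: $3069622116$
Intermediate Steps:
$s{\left(K,z \right)} = 16 + z^{2}$ ($s{\left(K,z \right)} = z^{2} + 16 = 16 + z^{2}$)
$o{\left(N \right)} = 497 - N$ ($o{\left(N \right)} = -3 - \left(-16 - 484 + N\right) = -3 - \left(-500 + N\right) = 497 - N$)
$\left(o{\left(276 \right)} + x{\left(-617 \right)}\right) \left(-3830751 - 3920820\right) = \left(\left(497 - 276\right) - 617\right) \left(-3830751 - 3920820\right) = \left(\left(497 - 276\right) - 617\right) \left(-7751571\right) = \left(221 - 617\right) \left(-7751571\right) = \left(-396\right) \left(-7751571\right) = 3069622116$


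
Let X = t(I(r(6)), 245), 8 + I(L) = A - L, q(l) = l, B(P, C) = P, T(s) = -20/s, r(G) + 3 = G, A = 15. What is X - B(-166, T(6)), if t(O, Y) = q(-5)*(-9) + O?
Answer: 215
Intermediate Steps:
r(G) = -3 + G
I(L) = 7 - L (I(L) = -8 + (15 - L) = 7 - L)
t(O, Y) = 45 + O (t(O, Y) = -5*(-9) + O = 45 + O)
X = 49 (X = 45 + (7 - (-3 + 6)) = 45 + (7 - 1*3) = 45 + (7 - 3) = 45 + 4 = 49)
X - B(-166, T(6)) = 49 - 1*(-166) = 49 + 166 = 215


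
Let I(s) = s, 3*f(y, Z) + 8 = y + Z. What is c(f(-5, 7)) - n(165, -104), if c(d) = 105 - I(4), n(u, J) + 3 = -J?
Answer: 0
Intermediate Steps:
n(u, J) = -3 - J
f(y, Z) = -8/3 + Z/3 + y/3 (f(y, Z) = -8/3 + (y + Z)/3 = -8/3 + (Z + y)/3 = -8/3 + (Z/3 + y/3) = -8/3 + Z/3 + y/3)
c(d) = 101 (c(d) = 105 - 1*4 = 105 - 4 = 101)
c(f(-5, 7)) - n(165, -104) = 101 - (-3 - 1*(-104)) = 101 - (-3 + 104) = 101 - 1*101 = 101 - 101 = 0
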